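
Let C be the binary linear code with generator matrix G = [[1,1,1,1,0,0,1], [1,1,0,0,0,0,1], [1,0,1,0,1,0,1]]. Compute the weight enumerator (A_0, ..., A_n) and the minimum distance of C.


Weight distribution: A_0 = 1, A_2 = 1, A_3 = 3, A_4 = 2, A_5 = 1. Minimum distance d = 2.

Enumerate all 2^3 = 8 messages m ∈ F_2^3.
For each, compute codeword c = mG in F_2^7, then tally its weight.
  m = 000 → c = 0000000, weight = 0.
  m = 100 → c = 1111001, weight = 5.
  m = 010 → c = 1100001, weight = 3.
  m = 110 → c = 0011000, weight = 2.
  m = 001 → c = 1010101, weight = 4.
  m = 101 → c = 0101100, weight = 3.
  m = 011 → c = 0110100, weight = 3.
  m = 111 → c = 1001101, weight = 4.
Tally weights:
  weight 0: 1 codewords.
  weight 2: 1 codewords.
  weight 3: 3 codewords.
  weight 4: 2 codewords.
  weight 5: 1 codewords.
Minimum distance d = smallest w > 0 with A_w > 0 = 2.
Sanity: Σ A_w = 8 = 2^3 = 8 ✓.


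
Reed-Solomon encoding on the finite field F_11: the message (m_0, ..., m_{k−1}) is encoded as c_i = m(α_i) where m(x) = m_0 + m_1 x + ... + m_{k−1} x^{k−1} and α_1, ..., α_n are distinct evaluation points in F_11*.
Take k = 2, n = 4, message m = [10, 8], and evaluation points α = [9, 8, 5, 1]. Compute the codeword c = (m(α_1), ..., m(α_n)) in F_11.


c = [5, 8, 6, 7]

Message polynomial: m(x) = 10 + 8·x (mod 11).
For each evaluation point α_i, compute m(α_i) mod 11:
  α_1 = 9: Horner steps 8 → 5, so m(9) = 5.
  α_2 = 8: Horner steps 8 → 8, so m(8) = 8.
  α_3 = 5: Horner steps 8 → 6, so m(5) = 6.
  α_4 = 1: Horner steps 8 → 7, so m(1) = 7.
Codeword c = [5, 8, 6, 7] ∈ F_11^4.


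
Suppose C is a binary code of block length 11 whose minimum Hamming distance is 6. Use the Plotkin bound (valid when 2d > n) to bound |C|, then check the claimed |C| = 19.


Plotkin bound M ≤ 12; given |C| = 19 > bound (violated).

Check applicability: 2d = 12, n = 11.
2d − n = 1 > 0, so Plotkin applies.
Compute d/(2d−n) = 6/1 ≈ 6.0000.
⌊d/(2d−n)⌋ = 6.
Plotkin bound: M ≤ 2·6 = 12.
Given |C| = 19, check: VIOLATED.
This |C| is above the Plotkin bound, so no binary code with n = 11, d = 6 and 19 codewords exists.


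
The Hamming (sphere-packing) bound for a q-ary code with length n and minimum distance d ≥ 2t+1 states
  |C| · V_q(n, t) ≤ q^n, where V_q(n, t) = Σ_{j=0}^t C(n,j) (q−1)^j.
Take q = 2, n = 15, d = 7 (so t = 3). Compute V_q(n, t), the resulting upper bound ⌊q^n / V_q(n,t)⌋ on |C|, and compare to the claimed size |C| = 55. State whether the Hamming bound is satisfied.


V_q(n, t) = 576, q^n = 32768, Hamming bound = 56, |C| = 55 ≤ bound (satisfied).

Step 1: Compute V_q(n, t) = Σ_{j=0}^3 C(n, j) (q−1)^j.
  j = 0: C(15,0)·(1)^0 = 1·1 = 1.
  j = 1: C(15,1)·(1)^1 = 15·1 = 15.
  j = 2: C(15,2)·(1)^2 = 105·1 = 105.
  j = 3: C(15,3)·(1)^3 = 455·1 = 455.
  V_q(n, t) = 1 + 15 + 105 + 455 = 576.
Step 2: q^n = 2^15 = 32768.
Step 3: Hamming bound ⌊q^n / V_q(n,t)⌋ = ⌊32768/576⌋ = 56.
Step 4: Compare |C| = 55 to 56: satisfied.
The claimed |C| lies below the Hamming bound.


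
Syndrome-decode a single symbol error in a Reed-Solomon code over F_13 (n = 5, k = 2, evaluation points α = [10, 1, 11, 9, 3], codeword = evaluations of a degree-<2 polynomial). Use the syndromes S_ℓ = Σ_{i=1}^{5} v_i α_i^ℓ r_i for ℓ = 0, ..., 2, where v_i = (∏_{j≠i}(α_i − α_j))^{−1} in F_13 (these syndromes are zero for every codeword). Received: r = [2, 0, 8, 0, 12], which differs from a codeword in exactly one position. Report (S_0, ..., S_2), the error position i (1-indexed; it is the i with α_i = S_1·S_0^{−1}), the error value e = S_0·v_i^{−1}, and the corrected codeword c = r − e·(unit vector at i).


S = (6, 2, 5), error at position 4, error magnitude e = 4, c = [2, 0, 8, 9, 12].

Step 1: column multipliers v_i = (∏_{j≠i}(α_i − α_j))^{−1} mod 13.
  i = 1 (α = 10): (10−1)(10−11)(10−9)(10−3) = 9·(−1)·1·7 = −63 ≡ 2, so v_1 = 2^{−1} = 7 (mod 13).
  i = 2 (α = 1): (1−10)(1−11)(1−9)(1−3) = (−9)·(−10)·(−8)·(−2) = 1440 ≡ 10, so v_2 = 10^{−1} = 4 (mod 13).
  i = 3 (α = 11): (11−10)(11−1)(11−9)(11−3) = 1·10·2·8 = 160 ≡ 4, so v_3 = 4^{−1} = 10 (mod 13).
  i = 4 (α = 9): (9−10)(9−1)(9−11)(9−3) = (−1)·8·(−2)·6 = 96 ≡ 5, so v_4 = 5^{−1} = 8 (mod 13).
  i = 5 (α = 3): (3−10)(3−1)(3−11)(3−9) = (−7)·2·(−8)·(−6) = −672 ≡ 4, so v_5 = 4^{−1} = 10 (mod 13).
  v = [7, 4, 10, 8, 10].
Step 2: syndromes of r = [2, 0, 8, 0, 12] (all sums mod 13).
  S_0 = Σ v_i r_i = 7·2 + 4·0 + 10·8 + 8·0 + 10·12 = 214 ≡ 6.
  S_1 = Σ v_i α_i r_i = 7·10·2 + 4·1·0 + 10·11·8 + 8·9·0 + 10·3·12 = 1380 ≡ 2.
  α_i^2 mod 13 = [9, 1, 4, 3, 9].
  S_2 = Σ v_i α_i^2 r_i = 7·9·2 + 4·1·0 + 10·4·8 + 8·3·0 + 10·9·12 = 1526 ≡ 5.
  S = (6, 2, 5) ≠ 0, so r is not a codeword (an error is present).
Step 3: locate the error. For a single error e at position i, S_ℓ = v_i·e·α_i^ℓ, so α_err = S_1/S_0.
  S_0^{−1} = 6^{−1} = 11 (mod 13), so α_err = 2·11 = 22 ≡ 9 = α_4. Error position i = 4.
  Consistency check: S_2/S_1 = 5·7 = 35 ≡ 9 = α_err ✓ (single-error assumption holds).
Step 4: error magnitude e = S_0/v_4 = S_0·∏_{j≠4}(α_4 − α_j) = 6·5 = 30 ≡ 4 (mod 13).
Step 5: correct position 4: c_4 = r_4 − e = 0 − 4 ≡ 9 (mod 13). Hence c = [2, 0, 8, 9, 12].
  Check: interpolating c through the α_i gives m(x) = 7 + 6·x (degree < 2) with m(α_i) = c_i for every i, so c is indeed a codeword.


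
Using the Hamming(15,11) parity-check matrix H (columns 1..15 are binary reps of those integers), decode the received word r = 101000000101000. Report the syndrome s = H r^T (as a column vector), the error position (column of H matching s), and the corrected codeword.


s = (0, 1, 0, 0)^T, error position = 4, corrected codeword c = 101100000101000

Compute s = H r^T mod 2 one row at a time:
  s_1 = 0 + 0 + 1 + 0 + 1 + 0 + 0 + 0 = 2 ≡ 0 (mod 2).
  s_2 = 0 + 0 + 0 + 0 + 1 + 0 + 0 + 0 = 1 ≡ 1 (mod 2).
  s_3 = 0 + 1 + 0 + 0 + 1 + 0 + 0 + 0 = 2 ≡ 0 (mod 2).
  s_4 = 1 + 1 + 0 + 0 + 0 + 0 + 0 + 0 = 2 ≡ 0 (mod 2).
s = (0, 1, 0, 0)^T — this equals column 4 of H (binary 0100), so error is at position 4.
Correct: flip bit 4 of r = 101000000101000 to get c = 101100000101000.


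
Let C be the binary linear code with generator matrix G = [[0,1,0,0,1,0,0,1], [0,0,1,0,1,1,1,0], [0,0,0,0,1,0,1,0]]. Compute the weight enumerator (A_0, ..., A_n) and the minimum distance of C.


Weight distribution: A_0 = 1, A_2 = 2, A_3 = 2, A_4 = 1, A_5 = 2. Minimum distance d = 2.

Enumerate all 2^3 = 8 messages m ∈ F_2^3.
For each, compute codeword c = mG in F_2^8, then tally its weight.
  m = 000 → c = 00000000, weight = 0.
  m = 100 → c = 01001001, weight = 3.
  m = 010 → c = 00101110, weight = 4.
  m = 110 → c = 01100111, weight = 5.
  m = 001 → c = 00001010, weight = 2.
  m = 101 → c = 01000011, weight = 3.
  m = 011 → c = 00100100, weight = 2.
  m = 111 → c = 01101101, weight = 5.
Tally weights:
  weight 0: 1 codewords.
  weight 2: 2 codewords.
  weight 3: 2 codewords.
  weight 4: 1 codewords.
  weight 5: 2 codewords.
Minimum distance d = smallest w > 0 with A_w > 0 = 2.
Sanity: Σ A_w = 8 = 2^3 = 8 ✓.


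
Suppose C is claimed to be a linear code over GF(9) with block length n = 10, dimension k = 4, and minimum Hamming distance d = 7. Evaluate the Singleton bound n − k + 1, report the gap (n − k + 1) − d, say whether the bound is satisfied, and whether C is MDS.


Singleton RHS = n − k + 1 = 7, slack = 0, bound satisfied, MDS.

Singleton bound: d ≤ n − k + 1.
Here n = 10, k = 4, so n − k + 1 = 7.
Given d = 7, check d ≤ 7: YES.
Slack = (n − k + 1) − d = 0.
The code is MDS (slack = 0).
Description: the claimed parameters are [10, 4, 7]_9; such a code would be MDS (meets Singleton bound).


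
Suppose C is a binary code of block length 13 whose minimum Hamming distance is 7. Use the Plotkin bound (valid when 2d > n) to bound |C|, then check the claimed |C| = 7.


Plotkin bound M ≤ 14; given |C| = 7 ≤ bound (satisfied).

Check applicability: 2d = 14, n = 13.
2d − n = 1 > 0, so Plotkin applies.
Compute d/(2d−n) = 7/1 ≈ 7.0000.
⌊d/(2d−n)⌋ = 7.
Plotkin bound: M ≤ 2·7 = 14.
Given |C| = 7, check: satisfied.
This |C| is below the Plotkin bound.


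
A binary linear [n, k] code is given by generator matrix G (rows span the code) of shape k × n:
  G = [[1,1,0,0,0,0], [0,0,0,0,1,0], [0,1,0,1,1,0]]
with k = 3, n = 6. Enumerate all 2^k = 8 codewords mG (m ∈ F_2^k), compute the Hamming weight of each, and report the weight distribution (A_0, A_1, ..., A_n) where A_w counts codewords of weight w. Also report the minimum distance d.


Weight distribution: A_0 = 1, A_1 = 1, A_2 = 3, A_3 = 3. Minimum distance d = 1.

Enumerate all 2^3 = 8 messages m ∈ F_2^3.
For each, compute codeword c = mG in F_2^6, then tally its weight.
  m = 000 → c = 000000, weight = 0.
  m = 100 → c = 110000, weight = 2.
  m = 010 → c = 000010, weight = 1.
  m = 110 → c = 110010, weight = 3.
  m = 001 → c = 010110, weight = 3.
  m = 101 → c = 100110, weight = 3.
  m = 011 → c = 010100, weight = 2.
  m = 111 → c = 100100, weight = 2.
Tally weights:
  weight 0: 1 codewords.
  weight 1: 1 codewords.
  weight 2: 3 codewords.
  weight 3: 3 codewords.
Minimum distance d = smallest w > 0 with A_w > 0 = 1.
Sanity: Σ A_w = 8 = 2^3 = 8 ✓.


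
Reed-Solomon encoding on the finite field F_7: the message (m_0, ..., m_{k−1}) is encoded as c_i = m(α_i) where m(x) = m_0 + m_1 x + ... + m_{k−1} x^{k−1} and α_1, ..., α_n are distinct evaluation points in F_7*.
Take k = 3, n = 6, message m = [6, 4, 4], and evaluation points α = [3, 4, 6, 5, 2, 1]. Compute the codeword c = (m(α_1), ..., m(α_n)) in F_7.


c = [5, 2, 6, 0, 2, 0]

Message polynomial: m(x) = 6 + 4·x + 4·x^2 (mod 7).
For each evaluation point α_i, compute m(α_i) mod 7:
  α_1 = 3: Horner steps 4 → 2 → 5, so m(3) = 5.
  α_2 = 4: Horner steps 4 → 6 → 2, so m(4) = 2.
  α_3 = 6: Horner steps 4 → 0 → 6, so m(6) = 6.
  α_4 = 5: Horner steps 4 → 3 → 0, so m(5) = 0.
  α_5 = 2: Horner steps 4 → 5 → 2, so m(2) = 2.
  α_6 = 1: Horner steps 4 → 1 → 0, so m(1) = 0.
Codeword c = [5, 2, 6, 0, 2, 0] ∈ F_7^6.


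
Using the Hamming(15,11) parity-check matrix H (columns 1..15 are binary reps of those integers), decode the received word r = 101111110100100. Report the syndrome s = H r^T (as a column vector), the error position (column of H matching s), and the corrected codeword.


s = (1, 1, 0, 1)^T, error position = 13, corrected codeword c = 101111110100000

Compute s = H r^T mod 2 one row at a time:
  s_1 = 1 + 0 + 1 + 0 + 0 + 1 + 0 + 0 = 3 ≡ 1 (mod 2).
  s_2 = 1 + 1 + 1 + 1 + 0 + 1 + 0 + 0 = 5 ≡ 1 (mod 2).
  s_3 = 0 + 1 + 1 + 1 + 1 + 0 + 0 + 0 = 4 ≡ 0 (mod 2).
  s_4 = 1 + 1 + 1 + 1 + 0 + 0 + 1 + 0 = 5 ≡ 1 (mod 2).
s = (1, 1, 0, 1)^T — this equals column 13 of H (binary 1101), so error is at position 13.
Correct: flip bit 13 of r = 101111110100100 to get c = 101111110100000.


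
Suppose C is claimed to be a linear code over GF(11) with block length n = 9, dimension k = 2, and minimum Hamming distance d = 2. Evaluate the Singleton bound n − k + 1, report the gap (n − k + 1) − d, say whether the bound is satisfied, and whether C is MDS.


Singleton RHS = n − k + 1 = 8, slack = 6, bound satisfied, not MDS.

Singleton bound: d ≤ n − k + 1.
Here n = 9, k = 2, so n − k + 1 = 8.
Given d = 2, check d ≤ 8: YES.
Slack = (n − k + 1) − d = 6.
The code is NOT MDS (slack = 6 > 0).
Description: the claimed parameters are [9, 2, 2]_11; such a code would be non-MDS.


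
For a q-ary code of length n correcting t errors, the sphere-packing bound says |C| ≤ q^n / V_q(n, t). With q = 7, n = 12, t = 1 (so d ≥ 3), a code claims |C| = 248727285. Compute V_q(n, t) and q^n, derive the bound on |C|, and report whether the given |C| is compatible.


V_q(n, t) = 73, q^n = 13841287201, Hamming bound = 189606673, |C| = 248727285 > bound (violated).

Step 1: Compute V_q(n, t) = Σ_{j=0}^1 C(n, j) (q−1)^j.
  j = 0: C(12,0)·(6)^0 = 1·1 = 1.
  j = 1: C(12,1)·(6)^1 = 12·6 = 72.
  V_q(n, t) = 1 + 72 = 73.
Step 2: q^n = 7^12 = 13841287201.
Step 3: Hamming bound ⌊q^n / V_q(n,t)⌋ = ⌊13841287201/73⌋ = 189606673.
Step 4: Compare |C| = 248727285 to 189606673: violated.
The claimed |C| lies above the Hamming bound, so no 7-ary code of length 12 with d ≥ 3 can have 248727285 codewords.


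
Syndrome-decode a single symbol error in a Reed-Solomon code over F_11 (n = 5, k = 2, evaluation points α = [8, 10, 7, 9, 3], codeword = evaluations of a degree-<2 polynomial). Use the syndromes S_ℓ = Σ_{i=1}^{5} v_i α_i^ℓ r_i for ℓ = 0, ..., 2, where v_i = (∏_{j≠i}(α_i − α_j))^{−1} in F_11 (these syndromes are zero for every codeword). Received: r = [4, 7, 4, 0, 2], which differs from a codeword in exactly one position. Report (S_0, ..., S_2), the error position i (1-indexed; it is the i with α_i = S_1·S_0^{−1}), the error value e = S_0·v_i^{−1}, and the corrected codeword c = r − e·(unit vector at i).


S = (2, 3, 10), error at position 3, error magnitude e = 7, c = [4, 7, 8, 0, 2].

Step 1: column multipliers v_i = (∏_{j≠i}(α_i − α_j))^{−1} mod 11.
  i = 1 (α = 8): (8−10)(8−7)(8−9)(8−3) = (−2)·1·(−1)·5 = 10 ≡ 10, so v_1 = 10^{−1} = 10 (mod 11).
  i = 2 (α = 10): (10−8)(10−7)(10−9)(10−3) = 2·3·1·7 = 42 ≡ 9, so v_2 = 9^{−1} = 5 (mod 11).
  i = 3 (α = 7): (7−8)(7−10)(7−9)(7−3) = (−1)·(−3)·(−2)·4 = −24 ≡ 9, so v_3 = 9^{−1} = 5 (mod 11).
  i = 4 (α = 9): (9−8)(9−10)(9−7)(9−3) = 1·(−1)·2·6 = −12 ≡ 10, so v_4 = 10^{−1} = 10 (mod 11).
  i = 5 (α = 3): (3−8)(3−10)(3−7)(3−9) = (−5)·(−7)·(−4)·(−6) = 840 ≡ 4, so v_5 = 4^{−1} = 3 (mod 11).
  v = [10, 5, 5, 10, 3].
Step 2: syndromes of r = [4, 7, 4, 0, 2] (all sums mod 11).
  S_0 = Σ v_i r_i = 10·4 + 5·7 + 5·4 + 10·0 + 3·2 = 101 ≡ 2.
  S_1 = Σ v_i α_i r_i = 10·8·4 + 5·10·7 + 5·7·4 + 10·9·0 + 3·3·2 = 828 ≡ 3.
  α_i^2 mod 11 = [9, 1, 5, 4, 9].
  S_2 = Σ v_i α_i^2 r_i = 10·9·4 + 5·1·7 + 5·5·4 + 10·4·0 + 3·9·2 = 549 ≡ 10.
  S = (2, 3, 10) ≠ 0, so r is not a codeword (an error is present).
Step 3: locate the error. For a single error e at position i, S_ℓ = v_i·e·α_i^ℓ, so α_err = S_1/S_0.
  S_0^{−1} = 2^{−1} = 6 (mod 11), so α_err = 3·6 = 18 ≡ 7 = α_3. Error position i = 3.
  Consistency check: S_2/S_1 = 10·4 = 40 ≡ 7 = α_err ✓ (single-error assumption holds).
Step 4: error magnitude e = S_0/v_3 = S_0·∏_{j≠3}(α_3 − α_j) = 2·9 = 18 ≡ 7 (mod 11).
Step 5: correct position 3: c_3 = r_3 − e = 4 − 7 ≡ 8 (mod 11). Hence c = [4, 7, 8, 0, 2].
  Check: interpolating c through the α_i gives m(x) = 3 + 7·x (degree < 2) with m(α_i) = c_i for every i, so c is indeed a codeword.


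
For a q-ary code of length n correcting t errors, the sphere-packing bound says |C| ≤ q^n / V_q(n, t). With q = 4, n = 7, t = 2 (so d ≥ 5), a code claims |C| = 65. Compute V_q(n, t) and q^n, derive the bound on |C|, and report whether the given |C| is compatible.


V_q(n, t) = 211, q^n = 16384, Hamming bound = 77, |C| = 65 ≤ bound (satisfied).

Step 1: Compute V_q(n, t) = Σ_{j=0}^2 C(n, j) (q−1)^j.
  j = 0: C(7,0)·(3)^0 = 1·1 = 1.
  j = 1: C(7,1)·(3)^1 = 7·3 = 21.
  j = 2: C(7,2)·(3)^2 = 21·9 = 189.
  V_q(n, t) = 1 + 21 + 189 = 211.
Step 2: q^n = 4^7 = 16384.
Step 3: Hamming bound ⌊q^n / V_q(n,t)⌋ = ⌊16384/211⌋ = 77.
Step 4: Compare |C| = 65 to 77: satisfied.
The claimed |C| lies below the Hamming bound.


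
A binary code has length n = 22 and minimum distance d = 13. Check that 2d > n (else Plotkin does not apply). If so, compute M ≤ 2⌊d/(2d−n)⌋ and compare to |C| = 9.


Plotkin bound M ≤ 6; given |C| = 9 > bound (violated).

Check applicability: 2d = 26, n = 22.
2d − n = 4 > 0, so Plotkin applies.
Compute d/(2d−n) = 13/4 ≈ 3.2500.
⌊d/(2d−n)⌋ = 3.
Plotkin bound: M ≤ 2·3 = 6.
Given |C| = 9, check: VIOLATED.
This |C| is above the Plotkin bound, so no binary code with n = 22, d = 13 and 9 codewords exists.


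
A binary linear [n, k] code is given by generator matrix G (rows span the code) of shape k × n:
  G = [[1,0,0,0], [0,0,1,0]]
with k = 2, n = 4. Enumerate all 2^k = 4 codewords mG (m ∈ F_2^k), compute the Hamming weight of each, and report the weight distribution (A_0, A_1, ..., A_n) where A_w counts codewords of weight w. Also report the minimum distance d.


Weight distribution: A_0 = 1, A_1 = 2, A_2 = 1. Minimum distance d = 1.

Enumerate all 2^2 = 4 messages m ∈ F_2^2.
For each, compute codeword c = mG in F_2^4, then tally its weight.
  m = 00 → c = 0000, weight = 0.
  m = 10 → c = 1000, weight = 1.
  m = 01 → c = 0010, weight = 1.
  m = 11 → c = 1010, weight = 2.
Tally weights:
  weight 0: 1 codewords.
  weight 1: 2 codewords.
  weight 2: 1 codewords.
Minimum distance d = smallest w > 0 with A_w > 0 = 1.
Sanity: Σ A_w = 4 = 2^2 = 4 ✓.


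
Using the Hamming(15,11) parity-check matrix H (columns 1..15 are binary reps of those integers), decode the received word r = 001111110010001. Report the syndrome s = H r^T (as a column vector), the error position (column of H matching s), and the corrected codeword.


s = (1, 1, 1, 1)^T, error position = 15, corrected codeword c = 001111110010000

Compute s = H r^T mod 2 one row at a time:
  s_1 = 1 + 0 + 0 + 1 + 0 + 0 + 0 + 1 = 3 ≡ 1 (mod 2).
  s_2 = 1 + 1 + 1 + 1 + 0 + 0 + 0 + 1 = 5 ≡ 1 (mod 2).
  s_3 = 0 + 1 + 1 + 1 + 0 + 1 + 0 + 1 = 5 ≡ 1 (mod 2).
  s_4 = 0 + 1 + 1 + 1 + 0 + 1 + 0 + 1 = 5 ≡ 1 (mod 2).
s = (1, 1, 1, 1)^T — this equals column 15 of H (binary 1111), so error is at position 15.
Correct: flip bit 15 of r = 001111110010001 to get c = 001111110010000.


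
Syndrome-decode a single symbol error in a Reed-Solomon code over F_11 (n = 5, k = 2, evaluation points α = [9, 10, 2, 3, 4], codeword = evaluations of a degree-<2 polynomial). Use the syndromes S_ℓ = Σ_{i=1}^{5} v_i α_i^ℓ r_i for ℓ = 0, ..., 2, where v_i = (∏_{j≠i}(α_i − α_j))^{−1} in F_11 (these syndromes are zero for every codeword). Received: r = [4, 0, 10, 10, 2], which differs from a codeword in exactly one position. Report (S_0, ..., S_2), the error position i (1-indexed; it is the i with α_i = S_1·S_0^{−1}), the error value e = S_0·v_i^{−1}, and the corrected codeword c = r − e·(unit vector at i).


S = (2, 6, 7), error at position 4, error magnitude e = 4, c = [4, 0, 10, 6, 2].

Step 1: column multipliers v_i = (∏_{j≠i}(α_i − α_j))^{−1} mod 11.
  i = 1 (α = 9): (9−10)(9−2)(9−3)(9−4) = (−1)·7·6·5 = −210 ≡ 10, so v_1 = 10^{−1} = 10 (mod 11).
  i = 2 (α = 10): (10−9)(10−2)(10−3)(10−4) = 1·8·7·6 = 336 ≡ 6, so v_2 = 6^{−1} = 2 (mod 11).
  i = 3 (α = 2): (2−9)(2−10)(2−3)(2−4) = (−7)·(−8)·(−1)·(−2) = 112 ≡ 2, so v_3 = 2^{−1} = 6 (mod 11).
  i = 4 (α = 3): (3−9)(3−10)(3−2)(3−4) = (−6)·(−7)·1·(−1) = −42 ≡ 2, so v_4 = 2^{−1} = 6 (mod 11).
  i = 5 (α = 4): (4−9)(4−10)(4−2)(4−3) = (−5)·(−6)·2·1 = 60 ≡ 5, so v_5 = 5^{−1} = 9 (mod 11).
  v = [10, 2, 6, 6, 9].
Step 2: syndromes of r = [4, 0, 10, 10, 2] (all sums mod 11).
  S_0 = Σ v_i r_i = 10·4 + 2·0 + 6·10 + 6·10 + 9·2 = 178 ≡ 2.
  S_1 = Σ v_i α_i r_i = 10·9·4 + 2·10·0 + 6·2·10 + 6·3·10 + 9·4·2 = 732 ≡ 6.
  α_i^2 mod 11 = [4, 1, 4, 9, 5].
  S_2 = Σ v_i α_i^2 r_i = 10·4·4 + 2·1·0 + 6·4·10 + 6·9·10 + 9·5·2 = 1030 ≡ 7.
  S = (2, 6, 7) ≠ 0, so r is not a codeword (an error is present).
Step 3: locate the error. For a single error e at position i, S_ℓ = v_i·e·α_i^ℓ, so α_err = S_1/S_0.
  S_0^{−1} = 2^{−1} = 6 (mod 11), so α_err = 6·6 = 36 ≡ 3 = α_4. Error position i = 4.
  Consistency check: S_2/S_1 = 7·2 = 14 ≡ 3 = α_err ✓ (single-error assumption holds).
Step 4: error magnitude e = S_0/v_4 = S_0·∏_{j≠4}(α_4 − α_j) = 2·2 = 4 ≡ 4 (mod 11).
Step 5: correct position 4: c_4 = r_4 − e = 10 − 4 ≡ 6 (mod 11). Hence c = [4, 0, 10, 6, 2].
  Check: interpolating c through the α_i gives m(x) = 7 + 7·x (degree < 2) with m(α_i) = c_i for every i, so c is indeed a codeword.


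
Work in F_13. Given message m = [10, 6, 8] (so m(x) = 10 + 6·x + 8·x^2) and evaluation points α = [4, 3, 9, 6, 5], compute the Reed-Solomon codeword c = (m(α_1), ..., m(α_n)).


c = [6, 9, 10, 9, 6]

Message polynomial: m(x) = 10 + 6·x + 8·x^2 (mod 13).
For each evaluation point α_i, compute m(α_i) mod 13:
  α_1 = 4: Horner steps 8 → 12 → 6, so m(4) = 6.
  α_2 = 3: Horner steps 8 → 4 → 9, so m(3) = 9.
  α_3 = 9: Horner steps 8 → 0 → 10, so m(9) = 10.
  α_4 = 6: Horner steps 8 → 2 → 9, so m(6) = 9.
  α_5 = 5: Horner steps 8 → 7 → 6, so m(5) = 6.
Codeword c = [6, 9, 10, 9, 6] ∈ F_13^5.


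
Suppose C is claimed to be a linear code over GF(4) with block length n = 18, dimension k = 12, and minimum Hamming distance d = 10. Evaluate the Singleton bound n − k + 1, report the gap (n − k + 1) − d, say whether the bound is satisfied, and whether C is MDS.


Singleton RHS = n − k + 1 = 7, slack = -3, bound violated (no such code; not MDS).

Singleton bound: d ≤ n − k + 1.
Here n = 18, k = 12, so n − k + 1 = 7.
Given d = 10, check d ≤ 7: NO.
Slack = (n − k + 1) − d = -3.
The slack is negative: d = 10 exceeds n − k + 1 = 7 by 3, so the Singleton bound is violated and no linear [18, 12, 10]_4 code can exist. In particular it is not MDS (MDS requires d = n − k + 1 exactly).
Description: the claimed parameters are [18, 12, 10]_4; such a code would be impossible (violates the Singleton bound).


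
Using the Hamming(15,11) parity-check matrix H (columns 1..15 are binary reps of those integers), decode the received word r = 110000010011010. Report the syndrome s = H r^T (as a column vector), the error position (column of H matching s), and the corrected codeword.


s = (0, 0, 1, 0)^T, error position = 2, corrected codeword c = 100000010011010

Compute s = H r^T mod 2 one row at a time:
  s_1 = 1 + 0 + 0 + 1 + 1 + 0 + 1 + 0 = 4 ≡ 0 (mod 2).
  s_2 = 0 + 0 + 0 + 0 + 1 + 0 + 1 + 0 = 2 ≡ 0 (mod 2).
  s_3 = 1 + 0 + 0 + 0 + 0 + 1 + 1 + 0 = 3 ≡ 1 (mod 2).
  s_4 = 1 + 0 + 0 + 0 + 0 + 1 + 0 + 0 = 2 ≡ 0 (mod 2).
s = (0, 0, 1, 0)^T — this equals column 2 of H (binary 0010), so error is at position 2.
Correct: flip bit 2 of r = 110000010011010 to get c = 100000010011010.


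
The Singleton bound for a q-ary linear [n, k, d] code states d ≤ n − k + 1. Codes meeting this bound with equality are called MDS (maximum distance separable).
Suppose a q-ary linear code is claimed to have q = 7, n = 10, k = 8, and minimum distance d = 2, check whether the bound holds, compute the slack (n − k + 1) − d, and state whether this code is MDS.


Singleton RHS = n − k + 1 = 3, slack = 1, bound satisfied, not MDS.

Singleton bound: d ≤ n − k + 1.
Here n = 10, k = 8, so n − k + 1 = 3.
Given d = 2, check d ≤ 3: YES.
Slack = (n − k + 1) − d = 1.
The code is NOT MDS (slack = 1 > 0).
Description: the claimed parameters are [10, 8, 2]_7; such a code would be non-MDS.


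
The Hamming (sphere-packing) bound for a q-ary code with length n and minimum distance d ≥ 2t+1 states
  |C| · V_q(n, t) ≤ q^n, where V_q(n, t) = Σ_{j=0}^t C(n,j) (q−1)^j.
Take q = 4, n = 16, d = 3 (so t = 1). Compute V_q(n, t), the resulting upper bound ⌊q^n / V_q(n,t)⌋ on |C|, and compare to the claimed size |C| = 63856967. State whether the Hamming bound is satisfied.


V_q(n, t) = 49, q^n = 4294967296, Hamming bound = 87652393, |C| = 63856967 ≤ bound (satisfied).

Step 1: Compute V_q(n, t) = Σ_{j=0}^1 C(n, j) (q−1)^j.
  j = 0: C(16,0)·(3)^0 = 1·1 = 1.
  j = 1: C(16,1)·(3)^1 = 16·3 = 48.
  V_q(n, t) = 1 + 48 = 49.
Step 2: q^n = 4^16 = 4294967296.
Step 3: Hamming bound ⌊q^n / V_q(n,t)⌋ = ⌊4294967296/49⌋ = 87652393.
Step 4: Compare |C| = 63856967 to 87652393: satisfied.
The claimed |C| lies below the Hamming bound.


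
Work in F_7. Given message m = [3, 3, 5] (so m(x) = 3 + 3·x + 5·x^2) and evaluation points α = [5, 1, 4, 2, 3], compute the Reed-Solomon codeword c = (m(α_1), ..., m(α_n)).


c = [3, 4, 4, 1, 1]

Message polynomial: m(x) = 3 + 3·x + 5·x^2 (mod 7).
For each evaluation point α_i, compute m(α_i) mod 7:
  α_1 = 5: Horner steps 5 → 0 → 3, so m(5) = 3.
  α_2 = 1: Horner steps 5 → 1 → 4, so m(1) = 4.
  α_3 = 4: Horner steps 5 → 2 → 4, so m(4) = 4.
  α_4 = 2: Horner steps 5 → 6 → 1, so m(2) = 1.
  α_5 = 3: Horner steps 5 → 4 → 1, so m(3) = 1.
Codeword c = [3, 4, 4, 1, 1] ∈ F_7^5.


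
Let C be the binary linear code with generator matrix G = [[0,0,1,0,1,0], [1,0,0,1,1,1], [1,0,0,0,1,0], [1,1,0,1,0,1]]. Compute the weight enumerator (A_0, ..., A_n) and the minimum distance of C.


Weight distribution: A_0 = 1, A_2 = 7, A_4 = 7, A_6 = 1. Minimum distance d = 2.

Enumerate all 2^4 = 16 messages m ∈ F_2^4.
For each, compute codeword c = mG in F_2^6, then tally its weight.
  m = 0000 → c = 000000, weight = 0.
  m = 1000 → c = 001010, weight = 2.
  m = 0100 → c = 100111, weight = 4.
  m = 1100 → c = 101101, weight = 4.
  m = 0010 → c = 100010, weight = 2.
  m = 1010 → c = 101000, weight = 2.
  m = 0110 → c = 000101, weight = 2.
  m = 1110 → c = 001111, weight = 4.
  m = 0001 → c = 110101, weight = 4.
  m = 1001 → c = 111111, weight = 6.
  m = 0101 → c = 010010, weight = 2.
  m = 1101 → c = 011000, weight = 2.
  m = 0011 → c = 010111, weight = 4.
  m = 1011 → c = 011101, weight = 4.
  m = 0111 → c = 110000, weight = 2.
  m = 1111 → c = 111010, weight = 4.
Tally weights:
  weight 0: 1 codewords.
  weight 2: 7 codewords.
  weight 4: 7 codewords.
  weight 6: 1 codewords.
Minimum distance d = smallest w > 0 with A_w > 0 = 2.
Sanity: Σ A_w = 16 = 2^4 = 16 ✓.


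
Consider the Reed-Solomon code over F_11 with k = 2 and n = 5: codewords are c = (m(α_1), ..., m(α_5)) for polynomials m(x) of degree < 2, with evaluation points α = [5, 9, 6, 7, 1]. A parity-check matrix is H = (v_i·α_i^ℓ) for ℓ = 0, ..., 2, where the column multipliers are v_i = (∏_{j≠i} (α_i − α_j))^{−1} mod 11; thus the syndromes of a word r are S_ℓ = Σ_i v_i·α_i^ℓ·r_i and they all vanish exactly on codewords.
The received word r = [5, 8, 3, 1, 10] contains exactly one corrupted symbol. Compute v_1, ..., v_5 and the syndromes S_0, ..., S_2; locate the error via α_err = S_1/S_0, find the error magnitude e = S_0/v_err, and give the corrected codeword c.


S = (10, 10, 10), error at position 5, error magnitude e = 8, c = [5, 8, 3, 1, 2].

Step 1: column multipliers v_i = (∏_{j≠i}(α_i − α_j))^{−1} mod 11.
  i = 1 (α = 5): (5−9)(5−6)(5−7)(5−1) = (−4)·(−1)·(−2)·4 = −32 ≡ 1, so v_1 = 1^{−1} = 1 (mod 11).
  i = 2 (α = 9): (9−5)(9−6)(9−7)(9−1) = 4·3·2·8 = 192 ≡ 5, so v_2 = 5^{−1} = 9 (mod 11).
  i = 3 (α = 6): (6−5)(6−9)(6−7)(6−1) = 1·(−3)·(−1)·5 = 15 ≡ 4, so v_3 = 4^{−1} = 3 (mod 11).
  i = 4 (α = 7): (7−5)(7−9)(7−6)(7−1) = 2·(−2)·1·6 = −24 ≡ 9, so v_4 = 9^{−1} = 5 (mod 11).
  i = 5 (α = 1): (1−5)(1−9)(1−6)(1−7) = (−4)·(−8)·(−5)·(−6) = 960 ≡ 3, so v_5 = 3^{−1} = 4 (mod 11).
  v = [1, 9, 3, 5, 4].
Step 2: syndromes of r = [5, 8, 3, 1, 10] (all sums mod 11).
  S_0 = Σ v_i r_i = 1·5 + 9·8 + 3·3 + 5·1 + 4·10 = 131 ≡ 10.
  S_1 = Σ v_i α_i r_i = 1·5·5 + 9·9·8 + 3·6·3 + 5·7·1 + 4·1·10 = 802 ≡ 10.
  α_i^2 mod 11 = [3, 4, 3, 5, 1].
  S_2 = Σ v_i α_i^2 r_i = 1·3·5 + 9·4·8 + 3·3·3 + 5·5·1 + 4·1·10 = 395 ≡ 10.
  S = (10, 10, 10) ≠ 0, so r is not a codeword (an error is present).
Step 3: locate the error. For a single error e at position i, S_ℓ = v_i·e·α_i^ℓ, so α_err = S_1/S_0.
  S_0^{−1} = 10^{−1} = 10 (mod 11), so α_err = 10·10 = 100 ≡ 1 = α_5. Error position i = 5.
  Consistency check: S_2/S_1 = 10·10 = 100 ≡ 1 = α_err ✓ (single-error assumption holds).
Step 4: error magnitude e = S_0/v_5 = S_0·∏_{j≠5}(α_5 − α_j) = 10·3 = 30 ≡ 8 (mod 11).
Step 5: correct position 5: c_5 = r_5 − e = 10 − 8 ≡ 2 (mod 11). Hence c = [5, 8, 3, 1, 2].
  Check: interpolating c through the α_i gives m(x) = 4 + 9·x (degree < 2) with m(α_i) = c_i for every i, so c is indeed a codeword.


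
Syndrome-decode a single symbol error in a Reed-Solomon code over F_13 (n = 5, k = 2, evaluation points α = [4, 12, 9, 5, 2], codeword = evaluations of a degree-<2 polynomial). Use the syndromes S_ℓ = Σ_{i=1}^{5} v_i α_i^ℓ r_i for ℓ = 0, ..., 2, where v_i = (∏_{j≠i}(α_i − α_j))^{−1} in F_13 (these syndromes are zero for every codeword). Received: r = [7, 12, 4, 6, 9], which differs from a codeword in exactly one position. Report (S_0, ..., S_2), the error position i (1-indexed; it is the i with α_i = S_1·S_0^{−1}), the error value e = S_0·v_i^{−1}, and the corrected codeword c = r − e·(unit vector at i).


S = (6, 2, 5), error at position 3, error magnitude e = 2, c = [7, 12, 2, 6, 9].

Step 1: column multipliers v_i = (∏_{j≠i}(α_i − α_j))^{−1} mod 13.
  i = 1 (α = 4): (4−12)(4−9)(4−5)(4−2) = (−8)·(−5)·(−1)·2 = −80 ≡ 11, so v_1 = 11^{−1} = 6 (mod 13).
  i = 2 (α = 12): (12−4)(12−9)(12−5)(12−2) = 8·3·7·10 = 1680 ≡ 3, so v_2 = 3^{−1} = 9 (mod 13).
  i = 3 (α = 9): (9−4)(9−12)(9−5)(9−2) = 5·(−3)·4·7 = −420 ≡ 9, so v_3 = 9^{−1} = 3 (mod 13).
  i = 4 (α = 5): (5−4)(5−12)(5−9)(5−2) = 1·(−7)·(−4)·3 = 84 ≡ 6, so v_4 = 6^{−1} = 11 (mod 13).
  i = 5 (α = 2): (2−4)(2−12)(2−9)(2−5) = (−2)·(−10)·(−7)·(−3) = 420 ≡ 4, so v_5 = 4^{−1} = 10 (mod 13).
  v = [6, 9, 3, 11, 10].
Step 2: syndromes of r = [7, 12, 4, 6, 9] (all sums mod 13).
  S_0 = Σ v_i r_i = 6·7 + 9·12 + 3·4 + 11·6 + 10·9 = 318 ≡ 6.
  S_1 = Σ v_i α_i r_i = 6·4·7 + 9·12·12 + 3·9·4 + 11·5·6 + 10·2·9 = 2082 ≡ 2.
  α_i^2 mod 13 = [3, 1, 3, 12, 4].
  S_2 = Σ v_i α_i^2 r_i = 6·3·7 + 9·1·12 + 3·3·4 + 11·12·6 + 10·4·9 = 1422 ≡ 5.
  S = (6, 2, 5) ≠ 0, so r is not a codeword (an error is present).
Step 3: locate the error. For a single error e at position i, S_ℓ = v_i·e·α_i^ℓ, so α_err = S_1/S_0.
  S_0^{−1} = 6^{−1} = 11 (mod 13), so α_err = 2·11 = 22 ≡ 9 = α_3. Error position i = 3.
  Consistency check: S_2/S_1 = 5·7 = 35 ≡ 9 = α_err ✓ (single-error assumption holds).
Step 4: error magnitude e = S_0/v_3 = S_0·∏_{j≠3}(α_3 − α_j) = 6·9 = 54 ≡ 2 (mod 13).
Step 5: correct position 3: c_3 = r_3 − e = 4 − 2 ≡ 2 (mod 13). Hence c = [7, 12, 2, 6, 9].
  Check: interpolating c through the α_i gives m(x) = 11 + 12·x (degree < 2) with m(α_i) = c_i for every i, so c is indeed a codeword.


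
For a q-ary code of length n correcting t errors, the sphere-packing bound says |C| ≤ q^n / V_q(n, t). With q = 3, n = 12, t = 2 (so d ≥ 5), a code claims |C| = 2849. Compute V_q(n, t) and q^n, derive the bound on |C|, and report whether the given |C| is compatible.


V_q(n, t) = 289, q^n = 531441, Hamming bound = 1838, |C| = 2849 > bound (violated).

Step 1: Compute V_q(n, t) = Σ_{j=0}^2 C(n, j) (q−1)^j.
  j = 0: C(12,0)·(2)^0 = 1·1 = 1.
  j = 1: C(12,1)·(2)^1 = 12·2 = 24.
  j = 2: C(12,2)·(2)^2 = 66·4 = 264.
  V_q(n, t) = 1 + 24 + 264 = 289.
Step 2: q^n = 3^12 = 531441.
Step 3: Hamming bound ⌊q^n / V_q(n,t)⌋ = ⌊531441/289⌋ = 1838.
Step 4: Compare |C| = 2849 to 1838: violated.
The claimed |C| lies above the Hamming bound, so no 3-ary code of length 12 with d ≥ 5 can have 2849 codewords.


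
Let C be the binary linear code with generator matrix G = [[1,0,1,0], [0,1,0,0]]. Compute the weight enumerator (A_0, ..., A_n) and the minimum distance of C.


Weight distribution: A_0 = 1, A_1 = 1, A_2 = 1, A_3 = 1. Minimum distance d = 1.

Enumerate all 2^2 = 4 messages m ∈ F_2^2.
For each, compute codeword c = mG in F_2^4, then tally its weight.
  m = 00 → c = 0000, weight = 0.
  m = 10 → c = 1010, weight = 2.
  m = 01 → c = 0100, weight = 1.
  m = 11 → c = 1110, weight = 3.
Tally weights:
  weight 0: 1 codewords.
  weight 1: 1 codewords.
  weight 2: 1 codewords.
  weight 3: 1 codewords.
Minimum distance d = smallest w > 0 with A_w > 0 = 1.
Sanity: Σ A_w = 4 = 2^2 = 4 ✓.


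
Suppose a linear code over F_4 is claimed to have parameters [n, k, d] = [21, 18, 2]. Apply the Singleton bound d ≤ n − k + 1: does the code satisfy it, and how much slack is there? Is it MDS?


Singleton RHS = n − k + 1 = 4, slack = 2, bound satisfied, not MDS.

Singleton bound: d ≤ n − k + 1.
Here n = 21, k = 18, so n − k + 1 = 4.
Given d = 2, check d ≤ 4: YES.
Slack = (n − k + 1) − d = 2.
The code is NOT MDS (slack = 2 > 0).
Description: the claimed parameters are [21, 18, 2]_4; such a code would be non-MDS.


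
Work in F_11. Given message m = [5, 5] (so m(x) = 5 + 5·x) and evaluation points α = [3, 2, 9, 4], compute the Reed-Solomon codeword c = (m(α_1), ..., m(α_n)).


c = [9, 4, 6, 3]

Message polynomial: m(x) = 5 + 5·x (mod 11).
For each evaluation point α_i, compute m(α_i) mod 11:
  α_1 = 3: Horner steps 5 → 9, so m(3) = 9.
  α_2 = 2: Horner steps 5 → 4, so m(2) = 4.
  α_3 = 9: Horner steps 5 → 6, so m(9) = 6.
  α_4 = 4: Horner steps 5 → 3, so m(4) = 3.
Codeword c = [9, 4, 6, 3] ∈ F_11^4.


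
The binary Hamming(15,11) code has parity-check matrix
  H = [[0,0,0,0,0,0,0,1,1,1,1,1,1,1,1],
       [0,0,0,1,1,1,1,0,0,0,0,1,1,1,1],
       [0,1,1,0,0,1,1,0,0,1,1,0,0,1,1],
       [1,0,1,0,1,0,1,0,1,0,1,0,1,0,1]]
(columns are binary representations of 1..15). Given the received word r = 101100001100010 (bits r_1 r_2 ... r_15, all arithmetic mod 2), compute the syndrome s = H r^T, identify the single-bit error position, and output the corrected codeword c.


s = (1, 0, 1, 1)^T, error position = 11, corrected codeword c = 101100001110010

Compute s = H r^T mod 2 one row at a time:
  s_1 = 0 + 1 + 1 + 0 + 0 + 0 + 1 + 0 = 3 ≡ 1 (mod 2).
  s_2 = 1 + 0 + 0 + 0 + 0 + 0 + 1 + 0 = 2 ≡ 0 (mod 2).
  s_3 = 0 + 1 + 0 + 0 + 1 + 0 + 1 + 0 = 3 ≡ 1 (mod 2).
  s_4 = 1 + 1 + 0 + 0 + 1 + 0 + 0 + 0 = 3 ≡ 1 (mod 2).
s = (1, 0, 1, 1)^T — this equals column 11 of H (binary 1011), so error is at position 11.
Correct: flip bit 11 of r = 101100001100010 to get c = 101100001110010.


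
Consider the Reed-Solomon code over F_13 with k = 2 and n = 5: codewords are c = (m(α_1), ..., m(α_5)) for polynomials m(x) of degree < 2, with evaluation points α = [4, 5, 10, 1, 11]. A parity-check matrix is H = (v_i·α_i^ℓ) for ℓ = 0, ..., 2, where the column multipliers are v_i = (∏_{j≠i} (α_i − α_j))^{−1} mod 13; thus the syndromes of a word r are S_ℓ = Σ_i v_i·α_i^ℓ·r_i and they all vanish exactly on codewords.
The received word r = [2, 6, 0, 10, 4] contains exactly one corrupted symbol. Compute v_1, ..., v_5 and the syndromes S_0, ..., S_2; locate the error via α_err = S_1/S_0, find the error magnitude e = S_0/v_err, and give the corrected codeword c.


S = (7, 7, 7), error at position 4, error magnitude e = 7, c = [2, 6, 0, 3, 4].

Step 1: column multipliers v_i = (∏_{j≠i}(α_i − α_j))^{−1} mod 13.
  i = 1 (α = 4): (4−5)(4−10)(4−1)(4−11) = (−1)·(−6)·3·(−7) = −126 ≡ 4, so v_1 = 4^{−1} = 10 (mod 13).
  i = 2 (α = 5): (5−4)(5−10)(5−1)(5−11) = 1·(−5)·4·(−6) = 120 ≡ 3, so v_2 = 3^{−1} = 9 (mod 13).
  i = 3 (α = 10): (10−4)(10−5)(10−1)(10−11) = 6·5·9·(−1) = −270 ≡ 3, so v_3 = 3^{−1} = 9 (mod 13).
  i = 4 (α = 1): (1−4)(1−5)(1−10)(1−11) = (−3)·(−4)·(−9)·(−10) = 1080 ≡ 1, so v_4 = 1^{−1} = 1 (mod 13).
  i = 5 (α = 11): (11−4)(11−5)(11−10)(11−1) = 7·6·1·10 = 420 ≡ 4, so v_5 = 4^{−1} = 10 (mod 13).
  v = [10, 9, 9, 1, 10].
Step 2: syndromes of r = [2, 6, 0, 10, 4] (all sums mod 13).
  S_0 = Σ v_i r_i = 10·2 + 9·6 + 9·0 + 1·10 + 10·4 = 124 ≡ 7.
  S_1 = Σ v_i α_i r_i = 10·4·2 + 9·5·6 + 9·10·0 + 1·1·10 + 10·11·4 = 800 ≡ 7.
  α_i^2 mod 13 = [3, 12, 9, 1, 4].
  S_2 = Σ v_i α_i^2 r_i = 10·3·2 + 9·12·6 + 9·9·0 + 1·1·10 + 10·4·4 = 878 ≡ 7.
  S = (7, 7, 7) ≠ 0, so r is not a codeword (an error is present).
Step 3: locate the error. For a single error e at position i, S_ℓ = v_i·e·α_i^ℓ, so α_err = S_1/S_0.
  S_0^{−1} = 7^{−1} = 2 (mod 13), so α_err = 7·2 = 14 ≡ 1 = α_4. Error position i = 4.
  Consistency check: S_2/S_1 = 7·2 = 14 ≡ 1 = α_err ✓ (single-error assumption holds).
Step 4: error magnitude e = S_0/v_4 = S_0·∏_{j≠4}(α_4 − α_j) = 7·1 = 7 ≡ 7 (mod 13).
Step 5: correct position 4: c_4 = r_4 − e = 10 − 7 ≡ 3 (mod 13). Hence c = [2, 6, 0, 3, 4].
  Check: interpolating c through the α_i gives m(x) = 12 + 4·x (degree < 2) with m(α_i) = c_i for every i, so c is indeed a codeword.


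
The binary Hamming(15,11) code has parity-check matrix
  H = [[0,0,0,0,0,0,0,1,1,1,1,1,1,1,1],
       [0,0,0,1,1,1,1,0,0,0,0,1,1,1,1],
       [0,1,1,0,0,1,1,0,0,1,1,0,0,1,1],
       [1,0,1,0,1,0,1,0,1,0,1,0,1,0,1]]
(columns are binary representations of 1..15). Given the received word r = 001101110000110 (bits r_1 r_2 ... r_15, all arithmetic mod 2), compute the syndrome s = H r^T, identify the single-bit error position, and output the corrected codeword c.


s = (1, 1, 0, 1)^T, error position = 13, corrected codeword c = 001101110000010

Compute s = H r^T mod 2 one row at a time:
  s_1 = 1 + 0 + 0 + 0 + 0 + 1 + 1 + 0 = 3 ≡ 1 (mod 2).
  s_2 = 1 + 0 + 1 + 1 + 0 + 1 + 1 + 0 = 5 ≡ 1 (mod 2).
  s_3 = 0 + 1 + 1 + 1 + 0 + 0 + 1 + 0 = 4 ≡ 0 (mod 2).
  s_4 = 0 + 1 + 0 + 1 + 0 + 0 + 1 + 0 = 3 ≡ 1 (mod 2).
s = (1, 1, 0, 1)^T — this equals column 13 of H (binary 1101), so error is at position 13.
Correct: flip bit 13 of r = 001101110000110 to get c = 001101110000010.


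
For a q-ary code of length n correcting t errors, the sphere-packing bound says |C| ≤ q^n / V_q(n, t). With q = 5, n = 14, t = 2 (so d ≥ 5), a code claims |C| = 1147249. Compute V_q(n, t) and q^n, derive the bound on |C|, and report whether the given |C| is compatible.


V_q(n, t) = 1513, q^n = 6103515625, Hamming bound = 4034048, |C| = 1147249 ≤ bound (satisfied).

Step 1: Compute V_q(n, t) = Σ_{j=0}^2 C(n, j) (q−1)^j.
  j = 0: C(14,0)·(4)^0 = 1·1 = 1.
  j = 1: C(14,1)·(4)^1 = 14·4 = 56.
  j = 2: C(14,2)·(4)^2 = 91·16 = 1456.
  V_q(n, t) = 1 + 56 + 1456 = 1513.
Step 2: q^n = 5^14 = 6103515625.
Step 3: Hamming bound ⌊q^n / V_q(n,t)⌋ = ⌊6103515625/1513⌋ = 4034048.
Step 4: Compare |C| = 1147249 to 4034048: satisfied.
The claimed |C| lies below the Hamming bound.


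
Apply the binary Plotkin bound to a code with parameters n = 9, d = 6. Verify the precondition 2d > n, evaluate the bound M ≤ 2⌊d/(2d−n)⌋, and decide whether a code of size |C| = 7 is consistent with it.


Plotkin bound M ≤ 4; given |C| = 7 > bound (violated).

Check applicability: 2d = 12, n = 9.
2d − n = 3 > 0, so Plotkin applies.
Compute d/(2d−n) = 6/3 ≈ 2.0000.
⌊d/(2d−n)⌋ = 2.
Plotkin bound: M ≤ 2·2 = 4.
Given |C| = 7, check: VIOLATED.
This |C| is above the Plotkin bound, so no binary code with n = 9, d = 6 and 7 codewords exists.


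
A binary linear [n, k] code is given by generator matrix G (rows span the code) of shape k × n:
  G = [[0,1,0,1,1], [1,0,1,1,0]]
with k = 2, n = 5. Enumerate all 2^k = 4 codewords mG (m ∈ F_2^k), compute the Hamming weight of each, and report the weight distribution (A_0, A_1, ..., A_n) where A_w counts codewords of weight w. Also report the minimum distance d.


Weight distribution: A_0 = 1, A_3 = 2, A_4 = 1. Minimum distance d = 3.

Enumerate all 2^2 = 4 messages m ∈ F_2^2.
For each, compute codeword c = mG in F_2^5, then tally its weight.
  m = 00 → c = 00000, weight = 0.
  m = 10 → c = 01011, weight = 3.
  m = 01 → c = 10110, weight = 3.
  m = 11 → c = 11101, weight = 4.
Tally weights:
  weight 0: 1 codewords.
  weight 3: 2 codewords.
  weight 4: 1 codewords.
Minimum distance d = smallest w > 0 with A_w > 0 = 3.
Sanity: Σ A_w = 4 = 2^2 = 4 ✓.
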